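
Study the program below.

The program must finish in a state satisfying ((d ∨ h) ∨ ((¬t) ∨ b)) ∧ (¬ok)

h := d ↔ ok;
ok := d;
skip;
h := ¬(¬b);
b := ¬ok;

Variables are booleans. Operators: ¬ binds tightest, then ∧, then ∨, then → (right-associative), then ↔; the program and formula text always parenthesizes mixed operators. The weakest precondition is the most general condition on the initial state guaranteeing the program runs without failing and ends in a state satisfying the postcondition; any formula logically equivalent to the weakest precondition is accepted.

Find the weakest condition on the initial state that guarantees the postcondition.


Working backward. After the program, the postcondition ((d ∨ h) ∨ ((¬t) ∨ b)) ∧ (¬ok) must hold; in canonical form it is (d ∨ h ∨ (¬t) ∨ b) ∧ (¬ok).
Before b := ¬ok: (d ∨ h ∨ (¬t) ∨ (¬ok)) ∧ (¬ok)
Before h := ¬(¬b): (d ∨ b ∨ (¬t) ∨ (¬ok)) ∧ (¬ok)
Before skip: (d ∨ b ∨ (¬t) ∨ (¬ok)) ∧ (¬ok)
Before ok := d: ¬d
Before h := d ↔ ok: ¬d
Answer: WP = ¬d


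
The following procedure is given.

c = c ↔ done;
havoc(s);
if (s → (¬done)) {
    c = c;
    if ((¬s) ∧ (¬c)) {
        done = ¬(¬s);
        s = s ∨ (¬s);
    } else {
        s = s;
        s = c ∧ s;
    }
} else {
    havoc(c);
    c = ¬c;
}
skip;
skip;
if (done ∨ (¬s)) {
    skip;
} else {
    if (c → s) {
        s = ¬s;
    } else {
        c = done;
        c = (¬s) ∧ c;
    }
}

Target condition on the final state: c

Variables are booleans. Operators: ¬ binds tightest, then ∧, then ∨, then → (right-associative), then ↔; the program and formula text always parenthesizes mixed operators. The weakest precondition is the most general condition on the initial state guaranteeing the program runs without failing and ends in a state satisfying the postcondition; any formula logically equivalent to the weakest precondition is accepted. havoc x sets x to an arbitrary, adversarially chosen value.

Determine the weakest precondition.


Working backward. After the program, c must hold.
Then branch requires c; else branch requires ((c → s) → c) ∧ ((¬(c → s)) → ((¬s) ∧ done)).
Before the if: ((done ∨ (¬s)) → c) ∧ ((¬(done ∨ (¬s))) → (((c → s) → c) ∧ ((¬(c → s)) → ((¬s) ∧ done))))
Before skip: ((done ∨ (¬s)) → c) ∧ ((¬(done ∨ (¬s))) → (((c → s) → c) ∧ ((¬(c → s)) → ((¬s) ∧ done))))
Before skip: ((done ∨ (¬s)) → c) ∧ ((¬(done ∨ (¬s))) → (((c → s) → c) ∧ ((¬(c → s)) → ((¬s) ∧ done))))
Then branch requires (((¬s) ∧ (¬c)) → ((s → c) ∧ ((¬s) → c))) ∧ ((¬((¬s) ∧ (¬c))) → (((done ∨ (¬(c ∧ s))) → c) ∧ ((¬(done ∨ (¬(c ∧ s)))) → (((c → (c ∧ s)) → c) ∧ ((¬(c → (c ∧ s))) → ((¬(c ∧ s)) ∧ done)))))); else branch requires false.
Before the if: ((s → (¬done)) → ((((¬s) ∧ (¬c)) → ((s → c) ∧ ((¬s) → c))) ∧ ((¬((¬s) ∧ (¬c))) → (((done ∨ (¬(c ∧ s))) → c) ∧ ((¬(done ∨ (¬(c ∧ s)))) → (((c → (c ∧ s)) → c) ∧ ((¬(c → (c ∧ s))) → ((¬(c ∧ s)) ∧ done)))))))) ∧ (s → (¬done))
Before havoc s: ((¬done) → (((done ∨ (¬c)) → c) ∧ ((¬(done ∨ (¬c))) → c))) ∧ (¬done) ∧ ((¬c) → c)
Before c := c ↔ done: ((¬done) → (((done ∨ (¬(c ↔ done))) → (c ↔ done)) ∧ ((¬(done ∨ (¬(c ↔ done)))) → (c ↔ done)))) ∧ (¬done) ∧ ((¬(c ↔ done)) → (c ↔ done))
Answer: WP = ((¬done) → (((done ∨ (¬(c ↔ done))) → (c ↔ done)) ∧ ((¬(done ∨ (¬(c ↔ done)))) → (c ↔ done)))) ∧ (¬done) ∧ ((¬(c ↔ done)) → (c ↔ done))


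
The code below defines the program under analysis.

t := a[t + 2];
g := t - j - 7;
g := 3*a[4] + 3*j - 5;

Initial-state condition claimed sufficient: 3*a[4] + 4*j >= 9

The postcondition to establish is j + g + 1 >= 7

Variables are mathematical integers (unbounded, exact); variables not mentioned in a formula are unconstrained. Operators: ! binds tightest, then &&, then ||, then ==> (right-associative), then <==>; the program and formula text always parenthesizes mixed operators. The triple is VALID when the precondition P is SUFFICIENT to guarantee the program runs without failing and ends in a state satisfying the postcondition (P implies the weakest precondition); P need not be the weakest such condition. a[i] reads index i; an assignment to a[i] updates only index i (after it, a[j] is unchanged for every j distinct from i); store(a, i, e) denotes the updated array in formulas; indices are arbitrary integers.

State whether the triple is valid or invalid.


Working backward. After the program, the postcondition j + g + 1 >= 7 must hold; in canonical form it is g + j >= 6.
Before g := 3*a[4] + 3*j - 5: 3*a[4] + 4*j >= 11
Before g := t - j - 7: 3*a[4] + 4*j >= 11
Before t := a[t + 2]: 3*a[4] + 4*j >= 11
The weakest precondition is 3*a[4] + 4*j >= 11.
Check whether 3*a[4] + 4*j >= 9 implies it.
Countermodel: at the initial state a = {[4] = 3, elsewhere 3}, j = 0, the precondition holds but the weakest precondition fails.
Answer: invalid


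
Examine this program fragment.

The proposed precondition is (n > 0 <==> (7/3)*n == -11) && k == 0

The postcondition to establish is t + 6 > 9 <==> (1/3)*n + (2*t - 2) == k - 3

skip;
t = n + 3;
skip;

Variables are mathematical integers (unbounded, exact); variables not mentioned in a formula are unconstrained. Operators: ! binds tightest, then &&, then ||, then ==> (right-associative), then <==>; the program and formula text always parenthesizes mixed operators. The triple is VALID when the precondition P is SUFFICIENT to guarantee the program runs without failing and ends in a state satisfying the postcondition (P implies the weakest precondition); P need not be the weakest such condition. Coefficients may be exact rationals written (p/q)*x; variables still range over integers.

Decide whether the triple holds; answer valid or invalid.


Working backward. After the program, the postcondition t + 6 > 9 <==> (1/3)*n + (2*t - 2) == k - 3 must hold; in canonical form it is t > 3 <==> (1/3)*n + 2*t == k - 1.
Before skip: t > 3 <==> (1/3)*n + 2*t == k - 1
Before t := n + 3: n > 0 <==> (7/3)*n == k - 7
Before skip: n > 0 <==> (7/3)*n == k - 7
The weakest precondition is n > 0 <==> (7/3)*n == k - 7.
Check whether (n > 0 <==> (7/3)*n == -11) && k == 0 implies it.
Countermodel: at the initial state k = 0, n = -3, the precondition holds but the weakest precondition fails.
Answer: invalid


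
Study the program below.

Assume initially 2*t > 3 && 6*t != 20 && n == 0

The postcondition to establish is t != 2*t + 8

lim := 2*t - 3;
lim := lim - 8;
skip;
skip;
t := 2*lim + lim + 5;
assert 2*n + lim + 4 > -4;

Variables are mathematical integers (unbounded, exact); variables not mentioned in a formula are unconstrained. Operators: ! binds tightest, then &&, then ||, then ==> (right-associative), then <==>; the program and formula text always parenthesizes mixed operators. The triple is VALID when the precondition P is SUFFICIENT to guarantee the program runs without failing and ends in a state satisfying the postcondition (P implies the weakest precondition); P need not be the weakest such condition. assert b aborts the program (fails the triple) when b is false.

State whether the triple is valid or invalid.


Working backward. After the program, the postcondition t != 2*t + 8 must hold; in canonical form it is t != -8.
Before assert 2*n + lim + 4 > -4: lim + 2*n > -8 && t != -8
Before t := 2*lim + lim + 5: lim + 2*n > -8 && 3*lim != -13
Before skip: lim + 2*n > -8 && 3*lim != -13
Before skip: lim + 2*n > -8 && 3*lim != -13
Before lim := lim - 8: lim + 2*n > 0 && 3*lim != 11
Before lim := 2*t - 3: 2*n + 2*t > 3 && 6*t != 20
The weakest precondition is 2*n + 2*t > 3 && 6*t != 20.
Check whether 2*t > 3 && 6*t != 20 && n == 0 implies it.
Every state satisfying the precondition satisfies the weakest precondition: the implication holds.
Answer: valid


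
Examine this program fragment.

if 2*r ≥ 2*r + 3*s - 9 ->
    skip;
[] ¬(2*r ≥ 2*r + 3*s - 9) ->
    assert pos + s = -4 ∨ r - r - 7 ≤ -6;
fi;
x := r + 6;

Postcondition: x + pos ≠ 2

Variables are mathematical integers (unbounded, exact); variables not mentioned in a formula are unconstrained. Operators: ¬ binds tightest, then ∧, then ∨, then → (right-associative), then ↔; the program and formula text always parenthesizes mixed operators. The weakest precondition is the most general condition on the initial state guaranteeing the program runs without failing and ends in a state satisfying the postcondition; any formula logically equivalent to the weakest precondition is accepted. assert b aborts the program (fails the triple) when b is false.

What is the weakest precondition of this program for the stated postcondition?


Working backward. After the program, the postcondition x + pos ≠ 2 must hold; in canonical form it is pos + x ≠ 2.
Before x := r + 6: pos + r ≠ -4
Then branch requires pos + r ≠ -4; else branch requires pos + r ≠ -4.
Before the if: (3*s ≤ 9 → pos + r ≠ -4) ∧ ((¬(3*s ≤ 9)) → pos + r ≠ -4)
Answer: WP = (3*s ≤ 9 → pos + r ≠ -4) ∧ ((¬(3*s ≤ 9)) → pos + r ≠ -4)


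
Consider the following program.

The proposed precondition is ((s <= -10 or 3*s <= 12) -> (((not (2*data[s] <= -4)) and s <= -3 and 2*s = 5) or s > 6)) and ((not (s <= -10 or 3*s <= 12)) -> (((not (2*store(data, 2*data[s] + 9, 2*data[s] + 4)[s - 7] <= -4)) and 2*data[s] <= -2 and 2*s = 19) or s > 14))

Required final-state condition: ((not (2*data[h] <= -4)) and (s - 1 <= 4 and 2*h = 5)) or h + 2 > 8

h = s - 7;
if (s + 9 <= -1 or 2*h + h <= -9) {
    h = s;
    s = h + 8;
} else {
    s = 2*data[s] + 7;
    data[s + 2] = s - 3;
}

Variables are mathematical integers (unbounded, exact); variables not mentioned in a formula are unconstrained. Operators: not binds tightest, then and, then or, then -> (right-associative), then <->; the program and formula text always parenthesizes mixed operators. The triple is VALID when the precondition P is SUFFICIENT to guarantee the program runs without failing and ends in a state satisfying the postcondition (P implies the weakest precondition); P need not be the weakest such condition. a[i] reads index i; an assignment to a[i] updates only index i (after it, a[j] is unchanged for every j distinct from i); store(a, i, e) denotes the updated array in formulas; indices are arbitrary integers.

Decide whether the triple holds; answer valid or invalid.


Working backward. After the program, the postcondition ((not (2*data[h] <= -4)) and (s - 1 <= 4 and 2*h = 5)) or h + 2 > 8 must hold; in canonical form it is ((not (2*data[h] <= -4)) and s <= 5 and 2*h = 5) or h > 6.
Then branch requires ((not (2*data[s] <= -4)) and s <= -3 and 2*s = 5) or s > 6; else branch requires ((not (2*store(data, 2*data[s] + 9, 2*data[s] + 4)[h] <= -4)) and 2*data[s] <= -2 and 2*h = 5) or h > 6.
Before the if: ((s <= -10 or 3*h <= -9) -> (((not (2*data[s] <= -4)) and s <= -3 and 2*s = 5) or s > 6)) and ((not (s <= -10 or 3*h <= -9)) -> (((not (2*store(data, 2*data[s] + 9, 2*data[s] + 4)[h] <= -4)) and 2*data[s] <= -2 and 2*h = 5) or h > 6))
Before h := s - 7: ((s <= -10 or 3*s <= 12) -> (((not (2*data[s] <= -4)) and s <= -3 and 2*s = 5) or s > 6)) and ((not (s <= -10 or 3*s <= 12)) -> (((not (2*store(data, 2*data[s] + 9, 2*data[s] + 4)[s - 7] <= -4)) and 2*data[s] <= -2 and 2*s = 19) or s > 13))
The weakest precondition is ((s <= -10 or 3*s <= 12) -> (((not (2*data[s] <= -4)) and s <= -3 and 2*s = 5) or s > 6)) and ((not (s <= -10 or 3*s <= 12)) -> (((not (2*store(data, 2*data[s] + 9, 2*data[s] + 4)[s - 7] <= -4)) and 2*data[s] <= -2 and 2*s = 19) or s > 13)).
Check whether ((s <= -10 or 3*s <= 12) -> (((not (2*data[s] <= -4)) and s <= -3 and 2*s = 5) or s > 6)) and ((not (s <= -10 or 3*s <= 12)) -> (((not (2*store(data, 2*data[s] + 9, 2*data[s] + 4)[s - 7] <= -4)) and 2*data[s] <= -2 and 2*s = 19) or s > 14)) implies it.
Every state satisfying the precondition satisfies the weakest precondition: the implication holds.
Answer: valid


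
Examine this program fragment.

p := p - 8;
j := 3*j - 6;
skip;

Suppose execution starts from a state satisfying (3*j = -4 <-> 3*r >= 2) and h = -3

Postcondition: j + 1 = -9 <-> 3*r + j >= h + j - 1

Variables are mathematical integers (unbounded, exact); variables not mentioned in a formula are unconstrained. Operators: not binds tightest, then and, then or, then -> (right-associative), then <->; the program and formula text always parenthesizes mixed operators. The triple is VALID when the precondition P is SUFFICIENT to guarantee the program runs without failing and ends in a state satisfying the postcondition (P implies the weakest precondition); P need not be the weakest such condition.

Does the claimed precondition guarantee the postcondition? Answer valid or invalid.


Working backward. After the program, the postcondition j + 1 = -9 <-> 3*r + j >= h + j - 1 must hold; in canonical form it is j = -10 <-> 3*r >= h - 1.
Before skip: j = -10 <-> 3*r >= h - 1
Before j := 3*j - 6: 3*j = -4 <-> 3*r >= h - 1
Before p := p - 8: 3*j = -4 <-> 3*r >= h - 1
The weakest precondition is 3*j = -4 <-> 3*r >= h - 1.
Check whether (3*j = -4 <-> 3*r >= 2) and h = -3 implies it.
Countermodel: at the initial state h = -3, j = 0, r = -1, the precondition holds but the weakest precondition fails.
Answer: invalid


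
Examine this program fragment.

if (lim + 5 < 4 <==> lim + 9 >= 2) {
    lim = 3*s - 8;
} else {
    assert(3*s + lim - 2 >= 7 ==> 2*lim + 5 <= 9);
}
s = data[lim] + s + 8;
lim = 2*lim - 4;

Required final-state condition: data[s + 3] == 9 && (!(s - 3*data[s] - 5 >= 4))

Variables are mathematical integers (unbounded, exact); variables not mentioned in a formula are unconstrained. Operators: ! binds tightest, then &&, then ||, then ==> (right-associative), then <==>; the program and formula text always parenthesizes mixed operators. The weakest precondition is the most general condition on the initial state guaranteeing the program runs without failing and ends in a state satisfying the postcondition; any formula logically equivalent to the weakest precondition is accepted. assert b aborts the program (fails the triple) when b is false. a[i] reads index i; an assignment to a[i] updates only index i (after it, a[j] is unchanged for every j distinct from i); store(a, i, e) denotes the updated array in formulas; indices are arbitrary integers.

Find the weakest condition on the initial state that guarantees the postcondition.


Working backward. After the program, the postcondition data[s + 3] == 9 && (!(s - 3*data[s] - 5 >= 4)) must hold; in canonical form it is data[s + 3] == 9 && (!(s >= 3*data[s] + 9)).
Before lim := 2*lim - 4: data[s + 3] == 9 && (!(s >= 3*data[s] + 9))
Before s := data[lim] + s + 8: data[data[lim] + s + 11] == 9 && (!(data[lim] + s >= 3*data[data[lim] + s + 8] + 1))
Then branch requires data[data[3*s - 8] + s + 11] == 9 && (!(data[3*s - 8] + s >= 3*data[data[3*s - 8] + s + 8] + 1)); else branch requires (lim + 3*s >= 9 ==> 2*lim <= 4) && data[data[lim] + s + 11] == 9 && (!(data[lim] + s >= 3*data[data[lim] + s + 8] + 1)).
Before the if: ((lim < -1 <==> lim >= -7) ==> (data[data[3*s - 8] + s + 11] == 9 && (!(data[3*s - 8] + s >= 3*data[data[3*s - 8] + s + 8] + 1)))) && ((!(lim < -1 <==> lim >= -7)) ==> ((lim + 3*s >= 9 ==> 2*lim <= 4) && data[data[lim] + s + 11] == 9 && (!(data[lim] + s >= 3*data[data[lim] + s + 8] + 1))))
Answer: WP = ((lim < -1 <==> lim >= -7) ==> (data[data[3*s - 8] + s + 11] == 9 && (!(data[3*s - 8] + s >= 3*data[data[3*s - 8] + s + 8] + 1)))) && ((!(lim < -1 <==> lim >= -7)) ==> ((lim + 3*s >= 9 ==> 2*lim <= 4) && data[data[lim] + s + 11] == 9 && (!(data[lim] + s >= 3*data[data[lim] + s + 8] + 1))))


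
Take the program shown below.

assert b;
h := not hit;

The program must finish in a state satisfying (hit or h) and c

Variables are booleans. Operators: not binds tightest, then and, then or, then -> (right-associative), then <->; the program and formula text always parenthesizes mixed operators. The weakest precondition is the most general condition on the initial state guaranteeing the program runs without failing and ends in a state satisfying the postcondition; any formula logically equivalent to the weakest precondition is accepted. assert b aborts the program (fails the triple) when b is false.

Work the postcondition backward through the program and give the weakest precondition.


Working backward. After the program, (hit or h) and c must hold.
Before h := not hit: c
Before assert b: b and c
Answer: WP = b and c


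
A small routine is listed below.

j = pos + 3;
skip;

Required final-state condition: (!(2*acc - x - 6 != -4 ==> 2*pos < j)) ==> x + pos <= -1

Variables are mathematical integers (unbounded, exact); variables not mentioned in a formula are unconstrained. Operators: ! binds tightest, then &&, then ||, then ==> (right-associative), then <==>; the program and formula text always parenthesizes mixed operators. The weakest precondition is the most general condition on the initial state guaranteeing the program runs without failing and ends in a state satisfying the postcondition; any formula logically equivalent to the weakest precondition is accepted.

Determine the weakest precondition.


Working backward. After the program, the postcondition (!(2*acc - x - 6 != -4 ==> 2*pos < j)) ==> x + pos <= -1 must hold; in canonical form it is (!(2*acc != x + 2 ==> 2*pos < j)) ==> pos + x <= -1.
Before skip: (!(2*acc != x + 2 ==> 2*pos < j)) ==> pos + x <= -1
Before j := pos + 3: (!(2*acc != x + 2 ==> pos < 3)) ==> pos + x <= -1
Answer: WP = (!(2*acc != x + 2 ==> pos < 3)) ==> pos + x <= -1


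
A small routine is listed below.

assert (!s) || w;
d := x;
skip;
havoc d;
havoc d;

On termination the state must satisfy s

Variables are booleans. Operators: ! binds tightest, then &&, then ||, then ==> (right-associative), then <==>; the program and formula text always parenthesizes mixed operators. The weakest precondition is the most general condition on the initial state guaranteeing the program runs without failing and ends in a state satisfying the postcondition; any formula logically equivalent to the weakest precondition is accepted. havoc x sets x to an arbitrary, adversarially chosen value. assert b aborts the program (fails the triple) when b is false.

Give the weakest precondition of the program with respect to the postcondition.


Working backward. After the program, s must hold.
Before havoc d: s
Before havoc d: s
Before skip: s
Before d := x: s
Before assert (!s) || w: ((!s) || w) && s
Answer: WP = ((!s) || w) && s


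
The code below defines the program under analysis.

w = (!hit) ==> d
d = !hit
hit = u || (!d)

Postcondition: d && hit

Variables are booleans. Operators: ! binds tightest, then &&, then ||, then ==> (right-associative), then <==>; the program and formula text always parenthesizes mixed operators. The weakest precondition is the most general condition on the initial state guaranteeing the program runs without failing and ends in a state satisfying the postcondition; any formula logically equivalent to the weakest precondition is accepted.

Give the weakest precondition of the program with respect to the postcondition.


Working backward. After the program, d && hit must hold.
Before hit := u || (!d): d && (u || (!d))
Before d := !hit: (!hit) && (u || hit)
Before w := (!hit) ==> d: (!hit) && (u || hit)
Answer: WP = (!hit) && (u || hit)


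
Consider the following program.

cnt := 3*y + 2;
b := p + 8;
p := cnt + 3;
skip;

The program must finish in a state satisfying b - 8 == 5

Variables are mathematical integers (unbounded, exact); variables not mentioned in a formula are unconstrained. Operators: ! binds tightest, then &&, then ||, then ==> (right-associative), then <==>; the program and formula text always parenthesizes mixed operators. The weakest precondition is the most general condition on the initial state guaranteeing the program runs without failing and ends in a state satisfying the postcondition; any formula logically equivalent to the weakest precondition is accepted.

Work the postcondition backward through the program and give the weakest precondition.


Working backward. After the program, the postcondition b - 8 == 5 must hold; in canonical form it is b == 13.
Before skip: b == 13
Before p := cnt + 3: b == 13
Before b := p + 8: p == 5
Before cnt := 3*y + 2: p == 5
Answer: WP = p == 5


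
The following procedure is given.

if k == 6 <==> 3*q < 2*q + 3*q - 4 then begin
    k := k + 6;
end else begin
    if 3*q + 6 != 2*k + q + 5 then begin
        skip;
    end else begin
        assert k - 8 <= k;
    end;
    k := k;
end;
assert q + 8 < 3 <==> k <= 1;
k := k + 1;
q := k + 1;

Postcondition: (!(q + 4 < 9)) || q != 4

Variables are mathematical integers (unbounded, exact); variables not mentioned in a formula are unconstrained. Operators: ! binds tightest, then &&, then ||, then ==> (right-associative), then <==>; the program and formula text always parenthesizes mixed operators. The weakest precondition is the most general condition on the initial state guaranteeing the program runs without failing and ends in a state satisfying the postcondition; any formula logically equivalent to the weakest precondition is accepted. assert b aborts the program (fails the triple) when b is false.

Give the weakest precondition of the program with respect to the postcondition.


Working backward. After the program, the postcondition (!(q + 4 < 9)) || q != 4 must hold; in canonical form it is (!(q < 5)) || q != 4.
Before q := k + 1: (!(k < 4)) || k != 3
Before k := k + 1: (!(k < 3)) || k != 2
Before assert q + 8 < 3 <==> k <= 1: (q < -5 <==> k <= 1) && ((!(k < 3)) || k != 2)
Then branch requires (q < -5 <==> k <= -5) && ((!(k < -3)) || k != -4); else branch requires (2*q != 2*k - 1 ==> ((q < -5 <==> k <= 1) && ((!(k < 3)) || k != 2))) && ((!(2*q != 2*k - 1)) ==> ((q < -5 <==> k <= 1) && ((!(k < 3)) || k != 2))).
Before the if: ((k == 6 <==> 2*q > 4) ==> ((q < -5 <==> k <= -5) && ((!(k < -3)) || k != -4))) && ((!(k == 6 <==> 2*q > 4)) ==> ((2*q != 2*k - 1 ==> ((q < -5 <==> k <= 1) && ((!(k < 3)) || k != 2))) && ((!(2*q != 2*k - 1)) ==> ((q < -5 <==> k <= 1) && ((!(k < 3)) || k != 2)))))
Answer: WP = ((k == 6 <==> 2*q > 4) ==> ((q < -5 <==> k <= -5) && ((!(k < -3)) || k != -4))) && ((!(k == 6 <==> 2*q > 4)) ==> ((2*q != 2*k - 1 ==> ((q < -5 <==> k <= 1) && ((!(k < 3)) || k != 2))) && ((!(2*q != 2*k - 1)) ==> ((q < -5 <==> k <= 1) && ((!(k < 3)) || k != 2)))))


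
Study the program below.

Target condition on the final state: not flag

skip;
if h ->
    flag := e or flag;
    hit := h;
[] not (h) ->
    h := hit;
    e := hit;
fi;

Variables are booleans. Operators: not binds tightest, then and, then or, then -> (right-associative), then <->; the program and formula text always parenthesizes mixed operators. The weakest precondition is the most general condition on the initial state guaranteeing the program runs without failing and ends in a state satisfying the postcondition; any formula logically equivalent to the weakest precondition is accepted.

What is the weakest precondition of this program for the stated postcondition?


Working backward. After the program, not flag must hold.
Then branch requires not (e or flag); else branch requires not flag.
Before the if: (h -> (not (e or flag))) and ((not h) -> (not flag))
Before skip: (h -> (not (e or flag))) and ((not h) -> (not flag))
Answer: WP = (h -> (not (e or flag))) and ((not h) -> (not flag))


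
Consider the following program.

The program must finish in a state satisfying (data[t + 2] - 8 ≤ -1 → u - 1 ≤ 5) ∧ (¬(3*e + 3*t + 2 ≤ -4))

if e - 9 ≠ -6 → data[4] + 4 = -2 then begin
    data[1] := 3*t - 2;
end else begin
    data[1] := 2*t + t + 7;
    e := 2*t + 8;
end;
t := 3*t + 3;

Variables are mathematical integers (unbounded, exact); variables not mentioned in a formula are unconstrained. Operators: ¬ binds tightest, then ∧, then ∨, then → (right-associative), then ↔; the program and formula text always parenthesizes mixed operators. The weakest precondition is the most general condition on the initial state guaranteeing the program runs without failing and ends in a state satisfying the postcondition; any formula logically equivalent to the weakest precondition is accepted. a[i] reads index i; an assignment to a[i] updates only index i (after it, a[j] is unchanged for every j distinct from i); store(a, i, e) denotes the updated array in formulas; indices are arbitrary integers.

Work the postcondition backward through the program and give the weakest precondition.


Working backward. After the program, the postcondition (data[t + 2] - 8 ≤ -1 → u - 1 ≤ 5) ∧ (¬(3*e + 3*t + 2 ≤ -4)) must hold; in canonical form it is (data[t + 2] ≤ 7 → u ≤ 6) ∧ (¬(3*e + 3*t ≤ -6)).
Before t := 3*t + 3: (data[3*t + 5] ≤ 7 → u ≤ 6) ∧ (¬(3*e + 9*t ≤ -15))
Then branch requires (store(data, 1, 3*t - 2)[3*t + 5] ≤ 7 → u ≤ 6) ∧ (¬(3*e + 9*t ≤ -15)); else branch requires (store(data, 1, 3*t + 7)[3*t + 5] ≤ 7 → u ≤ 6) ∧ (¬(15*t ≤ -39)).
Before the if: ((e ≠ 3 → data[4] = -6) → ((store(data, 1, 3*t - 2)[3*t + 5] ≤ 7 → u ≤ 6) ∧ (¬(3*e + 9*t ≤ -15)))) ∧ ((¬(e ≠ 3 → data[4] = -6)) → ((store(data, 1, 3*t + 7)[3*t + 5] ≤ 7 → u ≤ 6) ∧ (¬(15*t ≤ -39))))
Answer: WP = ((e ≠ 3 → data[4] = -6) → ((store(data, 1, 3*t - 2)[3*t + 5] ≤ 7 → u ≤ 6) ∧ (¬(3*e + 9*t ≤ -15)))) ∧ ((¬(e ≠ 3 → data[4] = -6)) → ((store(data, 1, 3*t + 7)[3*t + 5] ≤ 7 → u ≤ 6) ∧ (¬(15*t ≤ -39))))


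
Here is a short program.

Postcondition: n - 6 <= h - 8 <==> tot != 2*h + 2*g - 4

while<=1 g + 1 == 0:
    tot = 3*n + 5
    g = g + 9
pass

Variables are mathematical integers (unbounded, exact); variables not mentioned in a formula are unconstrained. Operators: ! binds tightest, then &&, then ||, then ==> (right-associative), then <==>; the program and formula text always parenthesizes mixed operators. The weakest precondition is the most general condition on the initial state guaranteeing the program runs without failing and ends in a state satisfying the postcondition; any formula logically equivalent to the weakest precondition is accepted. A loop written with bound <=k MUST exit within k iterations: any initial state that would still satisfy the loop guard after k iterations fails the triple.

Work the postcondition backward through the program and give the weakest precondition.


Working backward. After the program, the postcondition n - 6 <= h - 8 <==> tot != 2*h + 2*g - 4 must hold; in canonical form it is n <= h - 2 <==> tot != 2*g + 2*h - 4.
Before skip: n <= h - 2 <==> tot != 2*g + 2*h - 4
Before the loop (bound <=1), unroll the exhaustion recursion (WP_0 = exit-now case; WP_j = one more guarded iteration, up to j = 1):
  WP_0: (!(g == -1)) && (n <= h - 2 <==> tot != 2*g + 2*h - 4)
  WP_1: (g == -1 ==> ((!(g == -10)) && (n <= h - 2 <==> 3*n != 2*g + 2*h + 9))) && ((!(g == -1)) ==> (n <= h - 2 <==> tot != 2*g + 2*h - 4))
So before the loop: (g == -1 ==> ((!(g == -10)) && (n <= h - 2 <==> 3*n != 2*g + 2*h + 9))) && ((!(g == -1)) ==> (n <= h - 2 <==> tot != 2*g + 2*h - 4))
Answer: WP = (g == -1 ==> ((!(g == -10)) && (n <= h - 2 <==> 3*n != 2*g + 2*h + 9))) && ((!(g == -1)) ==> (n <= h - 2 <==> tot != 2*g + 2*h - 4))


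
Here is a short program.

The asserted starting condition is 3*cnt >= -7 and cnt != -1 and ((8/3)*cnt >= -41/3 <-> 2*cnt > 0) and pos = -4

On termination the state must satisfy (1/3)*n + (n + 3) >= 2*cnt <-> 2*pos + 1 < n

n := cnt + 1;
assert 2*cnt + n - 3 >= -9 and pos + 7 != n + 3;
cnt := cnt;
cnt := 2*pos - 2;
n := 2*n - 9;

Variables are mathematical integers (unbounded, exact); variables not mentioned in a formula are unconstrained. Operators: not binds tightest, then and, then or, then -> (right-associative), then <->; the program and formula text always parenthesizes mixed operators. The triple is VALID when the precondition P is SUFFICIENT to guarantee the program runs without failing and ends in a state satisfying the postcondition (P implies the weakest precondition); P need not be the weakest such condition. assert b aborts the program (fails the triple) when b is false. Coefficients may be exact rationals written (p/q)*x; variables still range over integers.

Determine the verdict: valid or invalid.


Working backward. After the program, the postcondition (1/3)*n + (n + 3) >= 2*cnt <-> 2*pos + 1 < n must hold; in canonical form it is (4/3)*n >= 2*cnt - 3 <-> 2*pos < n - 1.
Before n := 2*n - 9: (8/3)*n >= 2*cnt + 9 <-> 2*pos < 2*n - 10
Before cnt := 2*pos - 2: (8/3)*n >= 4*pos + 5 <-> 2*pos < 2*n - 10
Before cnt := cnt: (8/3)*n >= 4*pos + 5 <-> 2*pos < 2*n - 10
Before assert 2*cnt + n - 3 >= -9 and pos + 7 != n + 3: 2*cnt + n >= -6 and pos != n - 4 and ((8/3)*n >= 4*pos + 5 <-> 2*pos < 2*n - 10)
Before n := cnt + 1: 3*cnt >= -7 and pos != cnt - 3 and ((8/3)*cnt >= 4*pos + 7/3 <-> 2*pos < 2*cnt - 8)
The weakest precondition is 3*cnt >= -7 and pos != cnt - 3 and ((8/3)*cnt >= 4*pos + 7/3 <-> 2*pos < 2*cnt - 8).
Check whether 3*cnt >= -7 and cnt != -1 and ((8/3)*cnt >= -41/3 <-> 2*cnt > 0) and pos = -4 implies it.
Every state satisfying the precondition satisfies the weakest precondition: the implication holds.
Answer: valid


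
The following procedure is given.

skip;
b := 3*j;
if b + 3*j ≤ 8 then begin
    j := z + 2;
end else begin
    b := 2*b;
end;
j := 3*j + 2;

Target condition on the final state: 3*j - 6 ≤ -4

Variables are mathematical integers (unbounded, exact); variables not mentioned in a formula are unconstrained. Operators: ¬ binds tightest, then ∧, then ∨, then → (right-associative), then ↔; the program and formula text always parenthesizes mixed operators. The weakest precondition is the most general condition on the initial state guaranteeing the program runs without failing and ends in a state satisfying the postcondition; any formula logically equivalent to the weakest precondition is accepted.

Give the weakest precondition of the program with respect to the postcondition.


Working backward. After the program, the postcondition 3*j - 6 ≤ -4 must hold; in canonical form it is 3*j ≤ 2.
Before j := 3*j + 2: 9*j ≤ -4
Then branch requires 9*z ≤ -22; else branch requires 9*j ≤ -4.
Before the if: (b + 3*j ≤ 8 → 9*z ≤ -22) ∧ ((¬(b + 3*j ≤ 8)) → 9*j ≤ -4)
Before b := 3*j: (6*j ≤ 8 → 9*z ≤ -22) ∧ ((¬(6*j ≤ 8)) → 9*j ≤ -4)
Before skip: (6*j ≤ 8 → 9*z ≤ -22) ∧ ((¬(6*j ≤ 8)) → 9*j ≤ -4)
Answer: WP = (6*j ≤ 8 → 9*z ≤ -22) ∧ ((¬(6*j ≤ 8)) → 9*j ≤ -4)


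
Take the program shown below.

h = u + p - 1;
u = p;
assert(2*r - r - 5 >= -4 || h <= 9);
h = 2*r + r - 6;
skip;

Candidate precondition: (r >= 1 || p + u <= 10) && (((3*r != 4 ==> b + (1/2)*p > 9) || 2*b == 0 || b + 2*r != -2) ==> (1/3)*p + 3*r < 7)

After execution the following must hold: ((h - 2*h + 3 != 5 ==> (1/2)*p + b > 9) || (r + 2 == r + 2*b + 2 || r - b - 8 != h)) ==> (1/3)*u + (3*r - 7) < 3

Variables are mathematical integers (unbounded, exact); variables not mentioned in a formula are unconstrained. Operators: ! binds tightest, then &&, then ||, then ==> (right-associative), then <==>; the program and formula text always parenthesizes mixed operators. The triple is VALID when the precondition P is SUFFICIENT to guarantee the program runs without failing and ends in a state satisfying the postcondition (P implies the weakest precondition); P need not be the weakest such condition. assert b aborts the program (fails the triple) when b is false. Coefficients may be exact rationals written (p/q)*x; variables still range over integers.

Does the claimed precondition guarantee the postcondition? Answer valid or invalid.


Working backward. After the program, the postcondition ((h - 2*h + 3 != 5 ==> (1/2)*p + b > 9) || (r + 2 == r + 2*b + 2 || r - b - 8 != h)) ==> (1/3)*u + (3*r - 7) < 3 must hold; in canonical form it is ((h != -2 ==> b + (1/2)*p > 9) || 2*b == 0 || r != b + h + 8) ==> 3*r + (1/3)*u < 10.
Before skip: ((h != -2 ==> b + (1/2)*p > 9) || 2*b == 0 || r != b + h + 8) ==> 3*r + (1/3)*u < 10
Before h := 2*r + r - 6: ((3*r != 4 ==> b + (1/2)*p > 9) || 2*b == 0 || b + 2*r != -2) ==> 3*r + (1/3)*u < 10
Before assert 2*r - r - 5 >= -4 || h <= 9: (r >= 1 || h <= 9) && (((3*r != 4 ==> b + (1/2)*p > 9) || 2*b == 0 || b + 2*r != -2) ==> 3*r + (1/3)*u < 10)
Before u := p: (r >= 1 || h <= 9) && (((3*r != 4 ==> b + (1/2)*p > 9) || 2*b == 0 || b + 2*r != -2) ==> (1/3)*p + 3*r < 10)
Before h := u + p - 1: (r >= 1 || p + u <= 10) && (((3*r != 4 ==> b + (1/2)*p > 9) || 2*b == 0 || b + 2*r != -2) ==> (1/3)*p + 3*r < 10)
The weakest precondition is (r >= 1 || p + u <= 10) && (((3*r != 4 ==> b + (1/2)*p > 9) || 2*b == 0 || b + 2*r != -2) ==> (1/3)*p + 3*r < 10).
Check whether (r >= 1 || p + u <= 10) && (((3*r != 4 ==> b + (1/2)*p > 9) || 2*b == 0 || b + 2*r != -2) ==> (1/3)*p + 3*r < 7) implies it.
Every state satisfying the precondition satisfies the weakest precondition: the implication holds.
Answer: valid


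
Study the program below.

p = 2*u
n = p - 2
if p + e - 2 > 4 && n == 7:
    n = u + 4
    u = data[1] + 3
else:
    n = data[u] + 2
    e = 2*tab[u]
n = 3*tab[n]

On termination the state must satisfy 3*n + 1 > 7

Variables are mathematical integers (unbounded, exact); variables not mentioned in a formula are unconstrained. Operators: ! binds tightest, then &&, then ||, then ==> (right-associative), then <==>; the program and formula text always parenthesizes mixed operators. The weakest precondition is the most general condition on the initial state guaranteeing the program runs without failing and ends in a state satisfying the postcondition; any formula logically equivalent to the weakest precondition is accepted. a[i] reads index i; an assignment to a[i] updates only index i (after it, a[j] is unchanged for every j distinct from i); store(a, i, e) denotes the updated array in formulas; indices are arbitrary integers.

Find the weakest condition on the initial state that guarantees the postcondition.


Working backward. After the program, the postcondition 3*n + 1 > 7 must hold; in canonical form it is 3*n > 6.
Before n := 3*tab[n]: 9*tab[n] > 6
Then branch requires 9*tab[u + 4] > 6; else branch requires 9*tab[data[u] + 2] > 6.
Before the if: ((e + p > 6 && n == 7) ==> 9*tab[u + 4] > 6) && ((!(e + p > 6 && n == 7)) ==> 9*tab[data[u] + 2] > 6)
Before n := p - 2: ((e + p > 6 && p == 9) ==> 9*tab[u + 4] > 6) && ((!(e + p > 6 && p == 9)) ==> 9*tab[data[u] + 2] > 6)
Before p := 2*u: ((e + 2*u > 6 && 2*u == 9) ==> 9*tab[u + 4] > 6) && ((!(e + 2*u > 6 && 2*u == 9)) ==> 9*tab[data[u] + 2] > 6)
Answer: WP = ((e + 2*u > 6 && 2*u == 9) ==> 9*tab[u + 4] > 6) && ((!(e + 2*u > 6 && 2*u == 9)) ==> 9*tab[data[u] + 2] > 6)


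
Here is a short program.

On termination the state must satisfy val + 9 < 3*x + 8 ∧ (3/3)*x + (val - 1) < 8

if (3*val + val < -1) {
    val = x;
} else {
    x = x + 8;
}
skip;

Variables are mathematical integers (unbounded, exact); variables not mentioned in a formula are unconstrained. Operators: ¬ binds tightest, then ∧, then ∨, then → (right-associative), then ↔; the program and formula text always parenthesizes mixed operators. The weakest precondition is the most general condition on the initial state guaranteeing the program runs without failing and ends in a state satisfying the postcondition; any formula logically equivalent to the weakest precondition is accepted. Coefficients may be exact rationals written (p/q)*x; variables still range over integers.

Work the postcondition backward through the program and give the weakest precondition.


Working backward. After the program, the postcondition val + 9 < 3*x + 8 ∧ (3/3)*x + (val - 1) < 8 must hold; in canonical form it is val < 3*x - 1 ∧ val + x < 9.
Before skip: val < 3*x - 1 ∧ val + x < 9
Then branch requires 2*x > 1 ∧ 2*x < 9; else branch requires val < 3*x + 23 ∧ val + x < 1.
Before the if: (4*val < -1 → (2*x > 1 ∧ 2*x < 9)) ∧ ((¬(4*val < -1)) → (val < 3*x + 23 ∧ val + x < 1))
Answer: WP = (4*val < -1 → (2*x > 1 ∧ 2*x < 9)) ∧ ((¬(4*val < -1)) → (val < 3*x + 23 ∧ val + x < 1))


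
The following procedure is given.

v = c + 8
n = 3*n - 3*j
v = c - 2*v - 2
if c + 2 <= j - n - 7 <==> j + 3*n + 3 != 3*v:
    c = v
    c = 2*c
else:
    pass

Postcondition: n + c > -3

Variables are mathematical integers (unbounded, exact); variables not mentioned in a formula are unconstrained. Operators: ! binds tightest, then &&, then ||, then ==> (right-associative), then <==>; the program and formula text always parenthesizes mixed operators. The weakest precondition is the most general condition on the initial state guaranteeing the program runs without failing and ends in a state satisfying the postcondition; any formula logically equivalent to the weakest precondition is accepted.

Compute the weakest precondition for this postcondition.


Working backward. After the program, the postcondition n + c > -3 must hold; in canonical form it is c + n > -3.
Then branch requires n + 2*v > -3; else branch requires c + n > -3.
Before the if: ((c + n <= j - 9 <==> j + 3*n != 3*v - 3) ==> n + 2*v > -3) && ((!(c + n <= j - 9 <==> j + 3*n != 3*v - 3)) ==> c + n > -3)
Before v := c - 2*v - 2: ((c + n <= j - 9 <==> j + 3*n + 6*v != 3*c - 9) ==> 2*c + n > 4*v + 1) && ((!(c + n <= j - 9 <==> j + 3*n + 6*v != 3*c - 9)) ==> c + n > -3)
Before n := 3*n - 3*j: ((c + 3*n <= 4*j - 9 <==> 9*n + 6*v != 3*c + 8*j - 9) ==> 2*c + 3*n > 3*j + 4*v + 1) && ((!(c + 3*n <= 4*j - 9 <==> 9*n + 6*v != 3*c + 8*j - 9)) ==> c + 3*n > 3*j - 3)
Before v := c + 8: ((c + 3*n <= 4*j - 9 <==> 3*c + 9*n != 8*j - 57) ==> 3*n > 2*c + 3*j + 33) && ((!(c + 3*n <= 4*j - 9 <==> 3*c + 9*n != 8*j - 57)) ==> c + 3*n > 3*j - 3)
Answer: WP = ((c + 3*n <= 4*j - 9 <==> 3*c + 9*n != 8*j - 57) ==> 3*n > 2*c + 3*j + 33) && ((!(c + 3*n <= 4*j - 9 <==> 3*c + 9*n != 8*j - 57)) ==> c + 3*n > 3*j - 3)


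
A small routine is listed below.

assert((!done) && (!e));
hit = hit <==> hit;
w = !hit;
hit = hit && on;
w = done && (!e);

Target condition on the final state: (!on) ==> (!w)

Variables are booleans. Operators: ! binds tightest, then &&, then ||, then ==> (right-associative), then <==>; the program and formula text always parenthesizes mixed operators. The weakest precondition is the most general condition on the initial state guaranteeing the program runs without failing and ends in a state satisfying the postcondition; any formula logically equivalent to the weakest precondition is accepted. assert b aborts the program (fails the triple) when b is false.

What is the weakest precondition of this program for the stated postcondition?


Working backward. After the program, (!on) ==> (!w) must hold.
Before w := done && (!e): (!on) ==> (!(done && (!e)))
Before hit := hit && on: (!on) ==> (!(done && (!e)))
Before w := !hit: (!on) ==> (!(done && (!e)))
Before hit := hit <==> hit: (!on) ==> (!(done && (!e)))
Before assert (!done) && (!e): (!done) && (!e) && ((!on) ==> (!(done && (!e))))
Answer: WP = (!done) && (!e) && ((!on) ==> (!(done && (!e))))


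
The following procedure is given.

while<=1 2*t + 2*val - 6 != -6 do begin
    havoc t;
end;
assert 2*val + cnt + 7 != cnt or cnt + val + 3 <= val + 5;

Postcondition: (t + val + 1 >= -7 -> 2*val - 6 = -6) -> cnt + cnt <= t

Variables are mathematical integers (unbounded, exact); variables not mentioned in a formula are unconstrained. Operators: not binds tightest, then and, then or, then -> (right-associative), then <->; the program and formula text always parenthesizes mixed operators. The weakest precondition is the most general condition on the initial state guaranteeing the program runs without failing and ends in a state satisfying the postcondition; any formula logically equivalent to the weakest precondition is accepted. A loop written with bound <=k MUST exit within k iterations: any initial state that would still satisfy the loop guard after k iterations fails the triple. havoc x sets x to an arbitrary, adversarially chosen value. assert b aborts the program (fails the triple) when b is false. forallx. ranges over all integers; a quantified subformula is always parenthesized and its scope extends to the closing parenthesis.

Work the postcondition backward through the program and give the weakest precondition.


Working backward. After the program, the postcondition (t + val + 1 >= -7 -> 2*val - 6 = -6) -> cnt + cnt <= t must hold; in canonical form it is (t + val >= -8 -> 2*val = 0) -> 2*cnt <= t.
Before assert 2*val + cnt + 7 != cnt or cnt + val + 3 <= val + 5: (2*val != -7 or cnt <= 2) and ((t + val >= -8 -> 2*val = 0) -> 2*cnt <= t)
Before the loop (bound <=1), unroll the exhaustion recursion (WP_0 = exit-now case; WP_j = one more guarded iteration, up to j = 1):
  WP_0: (not (2*t + 2*val != 0)) and (2*val != -7 or cnt <= 2) and ((t + val >= -8 -> 2*val = 0) -> 2*cnt <= t)
  WP_1: (2*t + 2*val != 0 -> (forall t_1. ((not (2*t_1 + 2*val != 0)) and (2*val != -7 or cnt <= 2) and ((t_1 + val >= -8 -> 2*val = 0) -> 2*cnt <= t_1)))) and ((not (2*t + 2*val != 0)) -> ((2*val != -7 or cnt <= 2) and ((t + val >= -8 -> 2*val = 0) -> 2*cnt <= t)))
So before the loop: (2*t + 2*val != 0 -> (forall t_1. ((not (2*t_1 + 2*val != 0)) and (2*val != -7 or cnt <= 2) and ((t_1 + val >= -8 -> 2*val = 0) -> 2*cnt <= t_1)))) and ((not (2*t + 2*val != 0)) -> ((2*val != -7 or cnt <= 2) and ((t + val >= -8 -> 2*val = 0) -> 2*cnt <= t)))
Answer: WP = (2*t + 2*val != 0 -> (forall t_1. ((not (2*t_1 + 2*val != 0)) and (2*val != -7 or cnt <= 2) and ((t_1 + val >= -8 -> 2*val = 0) -> 2*cnt <= t_1)))) and ((not (2*t + 2*val != 0)) -> ((2*val != -7 or cnt <= 2) and ((t + val >= -8 -> 2*val = 0) -> 2*cnt <= t)))
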